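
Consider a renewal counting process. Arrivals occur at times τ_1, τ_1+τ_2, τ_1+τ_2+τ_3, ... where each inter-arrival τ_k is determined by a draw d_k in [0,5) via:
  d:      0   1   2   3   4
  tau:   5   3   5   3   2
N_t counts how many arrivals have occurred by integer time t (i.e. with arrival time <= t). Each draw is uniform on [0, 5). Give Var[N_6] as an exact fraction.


3884/15625

Inter-arrival values over d=0..4: [5, 3, 5, 3, 2]
Each d has probability 1/5, so the pmf of τ is: f(2) = 1/5, f(3) = 2/5, f(5) = 2/5
Let p_n(j) = P(N_n = j), with p_0 = [1]. Condition on τ_1: p_n(0) = P(τ > n), and for j >= 1, p_n(j) = Σ_{k<=n} f(k)·p_{n−k}(j−1)
p_1 = [1]  (j = 0)
p_2 = [4/5, 1/5]  (j = 0..1)
p_3 = [2/5, 3/5]  (j = 0..1)
p_4 = [2/5, 14/25, 1/25]  (j = 0..2)
p_5 = [0, 4/5, 1/5]  (j = 0..2)
p_6 = [0, 16/25, 44/125, 1/125]  (j = 0..3)
E[N_6] = Σ j·p_6(j) = 171/125;  E[N_6²] = Σ j²·p_6(j) = 53/25
Var[N_6] = 53/25 − (171/125)² = 3884/15625


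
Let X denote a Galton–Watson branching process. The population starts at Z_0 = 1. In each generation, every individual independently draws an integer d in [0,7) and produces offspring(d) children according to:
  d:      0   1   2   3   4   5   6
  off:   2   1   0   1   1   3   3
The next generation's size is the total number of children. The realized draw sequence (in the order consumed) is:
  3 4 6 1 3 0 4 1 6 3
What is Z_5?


gen 0: Z_0=1, draws=[3], offspring=[1], Z_1=1
gen 1: Z_1=1, draws=[4], offspring=[1], Z_2=1
gen 2: Z_2=1, draws=[6], offspring=[3], Z_3=3
gen 3: Z_3=3, draws=[1, 3, 0], offspring=[1, 1, 2], Z_4=4
gen 4: Z_4=4, draws=[4, 1, 6, 3], offspring=[1, 1, 3, 1], Z_5=6

6


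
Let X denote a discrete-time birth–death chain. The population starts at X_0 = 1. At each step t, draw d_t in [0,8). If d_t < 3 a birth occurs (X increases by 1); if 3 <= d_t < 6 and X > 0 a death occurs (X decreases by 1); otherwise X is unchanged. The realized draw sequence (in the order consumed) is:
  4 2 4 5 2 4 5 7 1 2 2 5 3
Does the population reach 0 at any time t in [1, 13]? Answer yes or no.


t=0: X=1, d=4 → death, X_1=0
t=1: X=0, d=2 → birth, X_2=1
t=2: X=1, d=4 → death, X_3=0
t=3: X=0, d=5 → hold, X_4=0
t=4: X=0, d=2 → birth, X_5=1
t=5: X=1, d=4 → death, X_6=0
t=6: X=0, d=5 → hold, X_7=0
t=7: X=0, d=7 → hold, X_8=0
t=8: X=0, d=1 → birth, X_9=1
t=9: X=1, d=2 → birth, X_10=2
t=10: X=2, d=2 → birth, X_11=3
t=11: X=3, d=5 → death, X_12=2
t=12: X=2, d=3 → death, X_13=1

yes


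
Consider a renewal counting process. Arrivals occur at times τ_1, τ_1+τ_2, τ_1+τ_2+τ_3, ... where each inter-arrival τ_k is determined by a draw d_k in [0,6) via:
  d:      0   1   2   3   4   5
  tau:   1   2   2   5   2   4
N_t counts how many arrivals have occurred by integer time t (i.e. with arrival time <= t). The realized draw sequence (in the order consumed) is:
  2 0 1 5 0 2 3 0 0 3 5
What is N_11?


5

draw d_1=2: τ_1=2, arrival time A_1=2
draw d_2=0: τ_2=1, arrival time A_2=3
draw d_3=1: τ_3=2, arrival time A_3=5
draw d_4=5: τ_4=4, arrival time A_4=9
draw d_5=0: τ_5=1, arrival time A_5=10
draw d_6=2: τ_6=2, arrival time A_6=12
draw d_7=3: τ_7=5, arrival time A_7=17
draw d_8=0: τ_8=1, arrival time A_8=18
draw d_9=0: τ_9=1, arrival time A_9=19
draw d_10=3: τ_10=5, arrival time A_10=24
draw d_11=5: τ_11=4, arrival time A_11=28
N_t over t=0..11: 0:0 1:0 2:1 3:2 4:2 5:3 6:3 7:3 8:3 9:4 10:5 11:5


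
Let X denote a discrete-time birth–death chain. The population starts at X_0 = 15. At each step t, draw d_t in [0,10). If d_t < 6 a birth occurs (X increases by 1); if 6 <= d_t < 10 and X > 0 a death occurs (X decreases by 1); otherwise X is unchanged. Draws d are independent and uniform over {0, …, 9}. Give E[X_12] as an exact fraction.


87/5

X can drop by at most 1 per step and X_0 = 15 > T = 12, so X_t >= 15 − t >= 3 > 0 for every t <= 12: the floor at 0 (the 'and X > 0' condition) never binds. Hence X_12 = X_0 + Σ_{t<12} Y_t with i.i.d. increments Y_t = y(d_t) ∈ {+1, −1, 0}.
Outcome values over d=0..9: [1, 1, 1, 1, 1, 1, -1, -1, -1, -1]
Σy = 2, Σy² = 10, M = 10
μ = 2/10 = 1/5,  σ² = 10/10 − (1/5)² = 24/25
E[X_12] = 15 + 12·(1/5) = 87/5


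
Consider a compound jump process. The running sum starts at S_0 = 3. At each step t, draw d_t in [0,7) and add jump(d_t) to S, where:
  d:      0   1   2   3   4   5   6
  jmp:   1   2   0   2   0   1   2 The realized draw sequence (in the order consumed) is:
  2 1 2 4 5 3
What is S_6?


t=0: S=3, d=2, jump=0, S_1=3
t=1: S=3, d=1, jump=2, S_2=5
t=2: S=5, d=2, jump=0, S_3=5
t=3: S=5, d=4, jump=0, S_4=5
t=4: S=5, d=5, jump=1, S_5=6
t=5: S=6, d=3, jump=2, S_6=8

8


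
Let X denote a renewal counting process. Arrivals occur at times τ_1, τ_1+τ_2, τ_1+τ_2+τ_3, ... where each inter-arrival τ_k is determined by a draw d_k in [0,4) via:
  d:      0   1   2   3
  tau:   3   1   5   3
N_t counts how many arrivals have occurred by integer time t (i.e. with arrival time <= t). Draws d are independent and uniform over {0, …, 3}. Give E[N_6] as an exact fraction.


7509/4096

Inter-arrival values over d=0..3: [3, 1, 5, 3]
Each d has probability 1/4, so the pmf of τ is: f(1) = 1/4, f(3) = 1/2, f(5) = 1/4
Renewal equation for m(n) = E[N_n]: condition on τ_1 = k (if k <= n, one arrival plus a fresh copy on the remaining n−k steps): m(n) = F(n) + Σ_{k<=n} f(k)·m(n−k), where F(n) = P(τ <= n) and m(0) = 0
m(1) = F(1) = 1/4
m(2) = F(2) + f(1)·m(1) = 1/4 + 1/4·1/4 = 5/16
m(3) = F(3) + f(1)·m(2) = 3/4 + 1/4·5/16 = 53/64
m(4) = F(4) + f(1)·m(3) + f(3)·m(1) = 3/4 + 1/4·53/64 + 1/2·1/4 = 277/256
m(5) = F(5) + f(1)·m(4) + f(3)·m(2) = 1 + 1/4·277/256 + 1/2·5/16 = 1461/1024
m(6) = F(6) + f(1)·m(5) + f(3)·m(3) + f(5)·m(1) = 1 + 1/4·1461/1024 + 1/2·53/64 + 1/4·1/4 = 7509/4096
E[N_6] = m(6) = 7509/4096


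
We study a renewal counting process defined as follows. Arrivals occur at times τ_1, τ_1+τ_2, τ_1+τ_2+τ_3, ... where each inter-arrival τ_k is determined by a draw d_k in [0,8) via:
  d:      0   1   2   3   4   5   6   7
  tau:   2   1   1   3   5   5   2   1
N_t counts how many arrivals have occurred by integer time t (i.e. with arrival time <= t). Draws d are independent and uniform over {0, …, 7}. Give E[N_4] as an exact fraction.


5785/4096

Inter-arrival values over d=0..7: [2, 1, 1, 3, 5, 5, 2, 1]
Each d has probability 1/8, so the pmf of τ is: f(1) = 3/8, f(2) = 1/4, f(3) = 1/8, f(5) = 1/4
Renewal equation for m(n) = E[N_n]: condition on τ_1 = k (if k <= n, one arrival plus a fresh copy on the remaining n−k steps): m(n) = F(n) + Σ_{k<=n} f(k)·m(n−k), where F(n) = P(τ <= n) and m(0) = 0
m(1) = F(1) = 3/8
m(2) = F(2) + f(1)·m(1) = 5/8 + 3/8·3/8 = 49/64
m(3) = F(3) + f(1)·m(2) + f(2)·m(1) = 3/4 + 3/8·49/64 + 1/4·3/8 = 579/512
m(4) = F(4) + f(1)·m(3) + f(2)·m(2) + f(3)·m(1) = 3/4 + 3/8·579/512 + 1/4·49/64 + 1/8·3/8 = 5785/4096
E[N_4] = m(4) = 5785/4096


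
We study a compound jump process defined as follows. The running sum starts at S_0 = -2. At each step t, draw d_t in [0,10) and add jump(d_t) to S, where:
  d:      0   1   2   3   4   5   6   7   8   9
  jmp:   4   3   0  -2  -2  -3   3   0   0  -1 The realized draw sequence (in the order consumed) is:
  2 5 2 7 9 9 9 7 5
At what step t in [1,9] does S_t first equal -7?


t=0: S=-2, d=2, jump=0, S_1=-2
t=1: S=-2, d=5, jump=-3, S_2=-5
t=2: S=-5, d=2, jump=0, S_3=-5
t=3: S=-5, d=7, jump=0, S_4=-5
t=4: S=-5, d=9, jump=-1, S_5=-6
t=5: S=-6, d=9, jump=-1, S_6=-7
t=6: S=-7, d=9, jump=-1, S_7=-8
t=7: S=-8, d=7, jump=0, S_8=-8
t=8: S=-8, d=5, jump=-3, S_9=-11

6


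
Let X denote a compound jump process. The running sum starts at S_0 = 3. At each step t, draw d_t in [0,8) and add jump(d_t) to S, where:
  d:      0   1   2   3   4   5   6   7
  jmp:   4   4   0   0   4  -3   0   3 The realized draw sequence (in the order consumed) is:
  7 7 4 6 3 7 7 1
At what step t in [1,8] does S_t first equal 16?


6

t=0: S=3, d=7, jump=3, S_1=6
t=1: S=6, d=7, jump=3, S_2=9
t=2: S=9, d=4, jump=4, S_3=13
t=3: S=13, d=6, jump=0, S_4=13
t=4: S=13, d=3, jump=0, S_5=13
t=5: S=13, d=7, jump=3, S_6=16
t=6: S=16, d=7, jump=3, S_7=19
t=7: S=19, d=1, jump=4, S_8=23


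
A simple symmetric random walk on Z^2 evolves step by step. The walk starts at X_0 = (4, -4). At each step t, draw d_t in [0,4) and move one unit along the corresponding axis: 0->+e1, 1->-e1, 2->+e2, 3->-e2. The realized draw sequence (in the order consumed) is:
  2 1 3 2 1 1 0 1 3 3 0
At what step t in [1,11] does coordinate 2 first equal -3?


1

t=0: X=(4, -4), d=2 → +e2, X_1=(4, -3)
t=1: X=(4, -3), d=1 → -e1, X_2=(3, -3)
t=2: X=(3, -3), d=3 → -e2, X_3=(3, -4)
t=3: X=(3, -4), d=2 → +e2, X_4=(3, -3)
t=4: X=(3, -3), d=1 → -e1, X_5=(2, -3)
t=5: X=(2, -3), d=1 → -e1, X_6=(1, -3)
t=6: X=(1, -3), d=0 → +e1, X_7=(2, -3)
t=7: X=(2, -3), d=1 → -e1, X_8=(1, -3)
t=8: X=(1, -3), d=3 → -e2, X_9=(1, -4)
t=9: X=(1, -4), d=3 → -e2, X_10=(1, -5)
t=10: X=(1, -5), d=0 → +e1, X_11=(2, -5)


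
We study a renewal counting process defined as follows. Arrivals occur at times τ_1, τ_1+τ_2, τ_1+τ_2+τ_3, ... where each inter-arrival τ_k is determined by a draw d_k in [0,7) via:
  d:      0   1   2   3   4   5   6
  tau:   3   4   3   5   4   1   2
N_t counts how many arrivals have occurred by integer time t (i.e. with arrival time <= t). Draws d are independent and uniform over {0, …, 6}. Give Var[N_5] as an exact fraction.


89455946/282475249

Inter-arrival values over d=0..6: [3, 4, 3, 5, 4, 1, 2]
Each d has probability 1/7, so the pmf of τ is: f(1) = 1/7, f(2) = 1/7, f(3) = 2/7, f(4) = 2/7, f(5) = 1/7
Let p_n(j) = P(N_n = j), with p_0 = [1]. Condition on τ_1: p_n(0) = P(τ > n), and for j >= 1, p_n(j) = Σ_{k<=n} f(k)·p_{n−k}(j−1)
p_1 = [6/7, 1/7]  (j = 0..1)
p_2 = [5/7, 13/49, 1/49]  (j = 0..2)
p_3 = [3/7, 25/49, 20/343, 1/343]  (j = 0..3)
p_4 = [1/7, 34/49, 52/343, 27/2401, 1/2401]  (j = 0..4)
p_5 = [0, 33/49, 99/343, 86/2401, 34/16807, 1/16807]  (j = 0..5)
E[N_5] = Σ j·p_5(j) = 22968/16807;  E[N_5²] = Σ j²·p_5(j) = 36710/16807
Var[N_5] = 36710/16807 − (22968/16807)² = 89455946/282475249


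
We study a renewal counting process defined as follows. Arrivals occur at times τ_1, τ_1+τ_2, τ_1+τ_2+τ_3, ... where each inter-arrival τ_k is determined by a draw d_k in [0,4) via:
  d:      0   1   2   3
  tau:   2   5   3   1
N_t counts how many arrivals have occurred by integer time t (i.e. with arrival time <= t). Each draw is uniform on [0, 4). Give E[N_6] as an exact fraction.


8265/4096

Inter-arrival values over d=0..3: [2, 5, 3, 1]
Each d has probability 1/4, so the pmf of τ is: f(1) = 1/4, f(2) = 1/4, f(3) = 1/4, f(5) = 1/4
Renewal equation for m(n) = E[N_n]: condition on τ_1 = k (if k <= n, one arrival plus a fresh copy on the remaining n−k steps): m(n) = F(n) + Σ_{k<=n} f(k)·m(n−k), where F(n) = P(τ <= n) and m(0) = 0
m(1) = F(1) = 1/4
m(2) = F(2) + f(1)·m(1) = 1/2 + 1/4·1/4 = 9/16
m(3) = F(3) + f(1)·m(2) + f(2)·m(1) = 3/4 + 1/4·9/16 + 1/4·1/4 = 61/64
m(4) = F(4) + f(1)·m(3) + f(2)·m(2) + f(3)·m(1) = 3/4 + 1/4·61/64 + 1/4·9/16 + 1/4·1/4 = 305/256
m(5) = F(5) + f(1)·m(4) + f(2)·m(3) + f(3)·m(2) = 1 + 1/4·305/256 + 1/4·61/64 + 1/4·9/16 = 1717/1024
m(6) = F(6) + f(1)·m(5) + f(2)·m(4) + f(3)·m(3) + f(5)·m(1) = 1 + 1/4·1717/1024 + 1/4·305/256 + 1/4·61/64 + 1/4·1/4 = 8265/4096
E[N_6] = m(6) = 8265/4096


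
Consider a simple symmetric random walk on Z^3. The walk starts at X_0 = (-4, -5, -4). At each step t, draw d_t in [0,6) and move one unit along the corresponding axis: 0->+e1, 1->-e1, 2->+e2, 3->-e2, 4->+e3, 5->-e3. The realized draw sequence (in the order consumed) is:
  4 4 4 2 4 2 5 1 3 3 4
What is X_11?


(-5, -5, 0)

t=0: X=(-4, -5, -4), d=4 → +e3, X_1=(-4, -5, -3)
t=1: X=(-4, -5, -3), d=4 → +e3, X_2=(-4, -5, -2)
t=2: X=(-4, -5, -2), d=4 → +e3, X_3=(-4, -5, -1)
t=3: X=(-4, -5, -1), d=2 → +e2, X_4=(-4, -4, -1)
t=4: X=(-4, -4, -1), d=4 → +e3, X_5=(-4, -4, 0)
t=5: X=(-4, -4, 0), d=2 → +e2, X_6=(-4, -3, 0)
t=6: X=(-4, -3, 0), d=5 → -e3, X_7=(-4, -3, -1)
t=7: X=(-4, -3, -1), d=1 → -e1, X_8=(-5, -3, -1)
t=8: X=(-5, -3, -1), d=3 → -e2, X_9=(-5, -4, -1)
t=9: X=(-5, -4, -1), d=3 → -e2, X_10=(-5, -5, -1)
t=10: X=(-5, -5, -1), d=4 → +e3, X_11=(-5, -5, 0)


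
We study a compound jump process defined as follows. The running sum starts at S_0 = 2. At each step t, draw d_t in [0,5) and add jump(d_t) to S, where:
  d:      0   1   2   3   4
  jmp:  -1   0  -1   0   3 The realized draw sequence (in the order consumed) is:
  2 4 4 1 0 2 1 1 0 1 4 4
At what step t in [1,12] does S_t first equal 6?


5

t=0: S=2, d=2, jump=-1, S_1=1
t=1: S=1, d=4, jump=3, S_2=4
t=2: S=4, d=4, jump=3, S_3=7
t=3: S=7, d=1, jump=0, S_4=7
t=4: S=7, d=0, jump=-1, S_5=6
t=5: S=6, d=2, jump=-1, S_6=5
t=6: S=5, d=1, jump=0, S_7=5
t=7: S=5, d=1, jump=0, S_8=5
t=8: S=5, d=0, jump=-1, S_9=4
t=9: S=4, d=1, jump=0, S_10=4
t=10: S=4, d=4, jump=3, S_11=7
t=11: S=7, d=4, jump=3, S_12=10


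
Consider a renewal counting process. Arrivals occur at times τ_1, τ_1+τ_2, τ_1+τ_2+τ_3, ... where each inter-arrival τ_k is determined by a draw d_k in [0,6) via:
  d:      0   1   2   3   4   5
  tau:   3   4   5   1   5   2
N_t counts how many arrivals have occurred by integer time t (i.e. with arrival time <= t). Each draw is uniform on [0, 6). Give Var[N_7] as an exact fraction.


47685788303/78364164096

Inter-arrival values over d=0..5: [3, 4, 5, 1, 5, 2]
Each d has probability 1/6, so the pmf of τ is: f(1) = 1/6, f(2) = 1/6, f(3) = 1/6, f(4) = 1/6, f(5) = 1/3
Let p_n(j) = P(N_n = j), with p_0 = [1]. Condition on τ_1: p_n(0) = P(τ > n), and for j >= 1, p_n(j) = Σ_{k<=n} f(k)·p_{n−k}(j−1)
p_1 = [5/6, 1/6]  (j = 0..1)
p_2 = [2/3, 11/36, 1/36]  (j = 0..2)
p_3 = [1/2, 5/12, 17/216, 1/216]  (j = 0..3)
p_4 = [1/3, 1/2, 4/27, 23/1296, 1/1296]  (j = 0..4)
p_5 = [0, 13/18, 25/108, 55/1296, 29/7776, 1/7776]  (j = 0..5)
p_6 = [0, 19/36, 41/108, 35/432, 7/648, 35/46656, 1/46656]  (j = 0..6)
p_7 = [0, 13/36, 25/54, 193/1296, 7/288, 119/46656, 41/279936, 1/279936]  (j = 0..7)
E[N_7] = Σ j·p_7(j) = 516391/279936;  E[N_7²] = Σ j²·p_7(j) = 1122919/279936
Var[N_7] = 1122919/279936 − (516391/279936)² = 47685788303/78364164096


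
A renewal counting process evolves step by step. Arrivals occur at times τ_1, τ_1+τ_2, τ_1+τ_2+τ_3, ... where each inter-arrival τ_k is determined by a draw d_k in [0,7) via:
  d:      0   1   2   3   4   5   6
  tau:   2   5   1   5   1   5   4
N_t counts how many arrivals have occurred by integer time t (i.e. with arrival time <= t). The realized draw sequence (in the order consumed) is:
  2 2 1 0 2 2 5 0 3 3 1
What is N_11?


6

draw d_1=2: τ_1=1, arrival time A_1=1
draw d_2=2: τ_2=1, arrival time A_2=2
draw d_3=1: τ_3=5, arrival time A_3=7
draw d_4=0: τ_4=2, arrival time A_4=9
draw d_5=2: τ_5=1, arrival time A_5=10
draw d_6=2: τ_6=1, arrival time A_6=11
draw d_7=5: τ_7=5, arrival time A_7=16
draw d_8=0: τ_8=2, arrival time A_8=18
draw d_9=3: τ_9=5, arrival time A_9=23
draw d_10=3: τ_10=5, arrival time A_10=28
draw d_11=1: τ_11=5, arrival time A_11=33
N_t over t=0..11: 0:0 1:1 2:2 3:2 4:2 5:2 6:2 7:3 8:3 9:4 10:5 11:6


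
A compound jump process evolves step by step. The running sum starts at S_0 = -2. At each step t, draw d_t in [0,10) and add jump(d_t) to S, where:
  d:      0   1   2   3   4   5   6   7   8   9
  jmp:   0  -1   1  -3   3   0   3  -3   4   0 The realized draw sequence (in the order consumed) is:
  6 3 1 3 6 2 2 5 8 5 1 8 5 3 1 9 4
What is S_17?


5

t=0: S=-2, d=6, jump=3, S_1=1
t=1: S=1, d=3, jump=-3, S_2=-2
t=2: S=-2, d=1, jump=-1, S_3=-3
t=3: S=-3, d=3, jump=-3, S_4=-6
t=4: S=-6, d=6, jump=3, S_5=-3
t=5: S=-3, d=2, jump=1, S_6=-2
t=6: S=-2, d=2, jump=1, S_7=-1
t=7: S=-1, d=5, jump=0, S_8=-1
t=8: S=-1, d=8, jump=4, S_9=3
t=9: S=3, d=5, jump=0, S_10=3
t=10: S=3, d=1, jump=-1, S_11=2
t=11: S=2, d=8, jump=4, S_12=6
t=12: S=6, d=5, jump=0, S_13=6
t=13: S=6, d=3, jump=-3, S_14=3
t=14: S=3, d=1, jump=-1, S_15=2
t=15: S=2, d=9, jump=0, S_16=2
t=16: S=2, d=4, jump=3, S_17=5


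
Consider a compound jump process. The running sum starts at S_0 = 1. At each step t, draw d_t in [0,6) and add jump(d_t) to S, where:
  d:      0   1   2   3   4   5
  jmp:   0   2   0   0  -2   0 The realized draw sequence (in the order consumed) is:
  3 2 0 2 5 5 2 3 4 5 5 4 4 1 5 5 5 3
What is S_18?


t=0: S=1, d=3, jump=0, S_1=1
t=1: S=1, d=2, jump=0, S_2=1
t=2: S=1, d=0, jump=0, S_3=1
t=3: S=1, d=2, jump=0, S_4=1
t=4: S=1, d=5, jump=0, S_5=1
t=5: S=1, d=5, jump=0, S_6=1
t=6: S=1, d=2, jump=0, S_7=1
t=7: S=1, d=3, jump=0, S_8=1
t=8: S=1, d=4, jump=-2, S_9=-1
t=9: S=-1, d=5, jump=0, S_10=-1
t=10: S=-1, d=5, jump=0, S_11=-1
t=11: S=-1, d=4, jump=-2, S_12=-3
t=12: S=-3, d=4, jump=-2, S_13=-5
t=13: S=-5, d=1, jump=2, S_14=-3
t=14: S=-3, d=5, jump=0, S_15=-3
t=15: S=-3, d=5, jump=0, S_16=-3
t=16: S=-3, d=5, jump=0, S_17=-3
t=17: S=-3, d=3, jump=0, S_18=-3

-3


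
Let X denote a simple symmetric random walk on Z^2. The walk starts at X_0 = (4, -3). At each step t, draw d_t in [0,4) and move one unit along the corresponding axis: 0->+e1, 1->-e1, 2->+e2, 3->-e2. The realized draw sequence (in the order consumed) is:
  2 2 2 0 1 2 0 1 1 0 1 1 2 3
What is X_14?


(2, 1)

t=0: X=(4, -3), d=2 → +e2, X_1=(4, -2)
t=1: X=(4, -2), d=2 → +e2, X_2=(4, -1)
t=2: X=(4, -1), d=2 → +e2, X_3=(4, 0)
t=3: X=(4, 0), d=0 → +e1, X_4=(5, 0)
t=4: X=(5, 0), d=1 → -e1, X_5=(4, 0)
t=5: X=(4, 0), d=2 → +e2, X_6=(4, 1)
t=6: X=(4, 1), d=0 → +e1, X_7=(5, 1)
t=7: X=(5, 1), d=1 → -e1, X_8=(4, 1)
t=8: X=(4, 1), d=1 → -e1, X_9=(3, 1)
t=9: X=(3, 1), d=0 → +e1, X_10=(4, 1)
t=10: X=(4, 1), d=1 → -e1, X_11=(3, 1)
t=11: X=(3, 1), d=1 → -e1, X_12=(2, 1)
t=12: X=(2, 1), d=2 → +e2, X_13=(2, 2)
t=13: X=(2, 2), d=3 → -e2, X_14=(2, 1)


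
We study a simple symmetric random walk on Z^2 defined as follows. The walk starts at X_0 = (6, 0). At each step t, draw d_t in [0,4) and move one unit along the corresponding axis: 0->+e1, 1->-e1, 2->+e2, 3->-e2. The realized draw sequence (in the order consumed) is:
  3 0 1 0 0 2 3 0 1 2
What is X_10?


(8, 0)

t=0: X=(6, 0), d=3 → -e2, X_1=(6, -1)
t=1: X=(6, -1), d=0 → +e1, X_2=(7, -1)
t=2: X=(7, -1), d=1 → -e1, X_3=(6, -1)
t=3: X=(6, -1), d=0 → +e1, X_4=(7, -1)
t=4: X=(7, -1), d=0 → +e1, X_5=(8, -1)
t=5: X=(8, -1), d=2 → +e2, X_6=(8, 0)
t=6: X=(8, 0), d=3 → -e2, X_7=(8, -1)
t=7: X=(8, -1), d=0 → +e1, X_8=(9, -1)
t=8: X=(9, -1), d=1 → -e1, X_9=(8, -1)
t=9: X=(8, -1), d=2 → +e2, X_10=(8, 0)


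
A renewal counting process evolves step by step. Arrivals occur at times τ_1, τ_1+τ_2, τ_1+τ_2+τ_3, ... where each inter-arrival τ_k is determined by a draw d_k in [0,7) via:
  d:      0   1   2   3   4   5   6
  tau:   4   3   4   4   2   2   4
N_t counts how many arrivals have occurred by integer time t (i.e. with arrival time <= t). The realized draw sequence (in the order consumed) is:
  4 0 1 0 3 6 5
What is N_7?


2

draw d_1=4: τ_1=2, arrival time A_1=2
draw d_2=0: τ_2=4, arrival time A_2=6
draw d_3=1: τ_3=3, arrival time A_3=9
draw d_4=0: τ_4=4, arrival time A_4=13
draw d_5=3: τ_5=4, arrival time A_5=17
draw d_6=6: τ_6=4, arrival time A_6=21
draw d_7=5: τ_7=2, arrival time A_7=23
N_t over t=0..7: 0:0 1:0 2:1 3:1 4:1 5:1 6:2 7:2


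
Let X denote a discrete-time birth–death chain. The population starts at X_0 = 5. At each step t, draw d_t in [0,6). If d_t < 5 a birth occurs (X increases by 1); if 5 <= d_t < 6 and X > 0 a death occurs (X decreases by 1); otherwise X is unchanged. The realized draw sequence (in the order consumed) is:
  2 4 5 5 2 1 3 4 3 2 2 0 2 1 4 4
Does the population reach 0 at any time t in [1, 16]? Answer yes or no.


t=0: X=5, d=2 → birth, X_1=6
t=1: X=6, d=4 → birth, X_2=7
t=2: X=7, d=5 → death, X_3=6
t=3: X=6, d=5 → death, X_4=5
t=4: X=5, d=2 → birth, X_5=6
t=5: X=6, d=1 → birth, X_6=7
t=6: X=7, d=3 → birth, X_7=8
t=7: X=8, d=4 → birth, X_8=9
t=8: X=9, d=3 → birth, X_9=10
t=9: X=10, d=2 → birth, X_10=11
t=10: X=11, d=2 → birth, X_11=12
t=11: X=12, d=0 → birth, X_12=13
t=12: X=13, d=2 → birth, X_13=14
t=13: X=14, d=1 → birth, X_14=15
t=14: X=15, d=4 → birth, X_15=16
t=15: X=16, d=4 → birth, X_16=17

no


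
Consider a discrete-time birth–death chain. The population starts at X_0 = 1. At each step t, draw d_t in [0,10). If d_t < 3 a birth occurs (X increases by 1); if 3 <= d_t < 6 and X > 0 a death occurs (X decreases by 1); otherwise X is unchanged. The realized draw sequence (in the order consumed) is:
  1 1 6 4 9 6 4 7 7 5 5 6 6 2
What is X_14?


1

t=0: X=1, d=1 → birth, X_1=2
t=1: X=2, d=1 → birth, X_2=3
t=2: X=3, d=6 → hold, X_3=3
t=3: X=3, d=4 → death, X_4=2
t=4: X=2, d=9 → hold, X_5=2
t=5: X=2, d=6 → hold, X_6=2
t=6: X=2, d=4 → death, X_7=1
t=7: X=1, d=7 → hold, X_8=1
t=8: X=1, d=7 → hold, X_9=1
t=9: X=1, d=5 → death, X_10=0
t=10: X=0, d=5 → hold, X_11=0
t=11: X=0, d=6 → hold, X_12=0
t=12: X=0, d=6 → hold, X_13=0
t=13: X=0, d=2 → birth, X_14=1


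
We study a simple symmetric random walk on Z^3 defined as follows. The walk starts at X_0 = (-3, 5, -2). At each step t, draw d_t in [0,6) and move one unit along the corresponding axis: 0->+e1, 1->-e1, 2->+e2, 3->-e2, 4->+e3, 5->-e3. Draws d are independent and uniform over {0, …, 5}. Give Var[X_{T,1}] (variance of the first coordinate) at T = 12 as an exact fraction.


Outcome values over d=0..5: [1, -1, 0, 0, 0, 0]
Σy = 0, Σy² = 2, M = 6
μ = 0/6 = 0,  σ² = 2/6 − (0)² = 1/3
Independent increments: Var[X_12] = 12·σ² = 12·(1/3) = 4

4


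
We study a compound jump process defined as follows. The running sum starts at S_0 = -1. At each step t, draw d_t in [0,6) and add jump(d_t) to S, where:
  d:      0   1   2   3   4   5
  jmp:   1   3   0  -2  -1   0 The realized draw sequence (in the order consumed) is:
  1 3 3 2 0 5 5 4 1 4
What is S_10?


t=0: S=-1, d=1, jump=3, S_1=2
t=1: S=2, d=3, jump=-2, S_2=0
t=2: S=0, d=3, jump=-2, S_3=-2
t=3: S=-2, d=2, jump=0, S_4=-2
t=4: S=-2, d=0, jump=1, S_5=-1
t=5: S=-1, d=5, jump=0, S_6=-1
t=6: S=-1, d=5, jump=0, S_7=-1
t=7: S=-1, d=4, jump=-1, S_8=-2
t=8: S=-2, d=1, jump=3, S_9=1
t=9: S=1, d=4, jump=-1, S_10=0

0


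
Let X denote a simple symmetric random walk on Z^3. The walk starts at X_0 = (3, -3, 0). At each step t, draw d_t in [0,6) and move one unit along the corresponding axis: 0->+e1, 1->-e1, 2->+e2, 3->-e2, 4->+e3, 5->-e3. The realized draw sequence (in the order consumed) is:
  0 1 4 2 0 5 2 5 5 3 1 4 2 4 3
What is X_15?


t=0: X=(3, -3, 0), d=0 → +e1, X_1=(4, -3, 0)
t=1: X=(4, -3, 0), d=1 → -e1, X_2=(3, -3, 0)
t=2: X=(3, -3, 0), d=4 → +e3, X_3=(3, -3, 1)
t=3: X=(3, -3, 1), d=2 → +e2, X_4=(3, -2, 1)
t=4: X=(3, -2, 1), d=0 → +e1, X_5=(4, -2, 1)
t=5: X=(4, -2, 1), d=5 → -e3, X_6=(4, -2, 0)
t=6: X=(4, -2, 0), d=2 → +e2, X_7=(4, -1, 0)
t=7: X=(4, -1, 0), d=5 → -e3, X_8=(4, -1, -1)
t=8: X=(4, -1, -1), d=5 → -e3, X_9=(4, -1, -2)
t=9: X=(4, -1, -2), d=3 → -e2, X_10=(4, -2, -2)
t=10: X=(4, -2, -2), d=1 → -e1, X_11=(3, -2, -2)
t=11: X=(3, -2, -2), d=4 → +e3, X_12=(3, -2, -1)
t=12: X=(3, -2, -1), d=2 → +e2, X_13=(3, -1, -1)
t=13: X=(3, -1, -1), d=4 → +e3, X_14=(3, -1, 0)
t=14: X=(3, -1, 0), d=3 → -e2, X_15=(3, -2, 0)

(3, -2, 0)


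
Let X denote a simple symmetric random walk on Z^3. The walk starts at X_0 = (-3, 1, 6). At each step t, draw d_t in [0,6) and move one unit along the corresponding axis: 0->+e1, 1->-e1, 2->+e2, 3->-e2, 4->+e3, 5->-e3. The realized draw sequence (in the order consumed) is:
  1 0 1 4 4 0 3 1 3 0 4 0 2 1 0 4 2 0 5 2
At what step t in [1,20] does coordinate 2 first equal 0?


t=0: X=(-3, 1, 6), d=1 → -e1, X_1=(-4, 1, 6)
t=1: X=(-4, 1, 6), d=0 → +e1, X_2=(-3, 1, 6)
t=2: X=(-3, 1, 6), d=1 → -e1, X_3=(-4, 1, 6)
t=3: X=(-4, 1, 6), d=4 → +e3, X_4=(-4, 1, 7)
t=4: X=(-4, 1, 7), d=4 → +e3, X_5=(-4, 1, 8)
t=5: X=(-4, 1, 8), d=0 → +e1, X_6=(-3, 1, 8)
t=6: X=(-3, 1, 8), d=3 → -e2, X_7=(-3, 0, 8)
t=7: X=(-3, 0, 8), d=1 → -e1, X_8=(-4, 0, 8)
t=8: X=(-4, 0, 8), d=3 → -e2, X_9=(-4, -1, 8)
t=9: X=(-4, -1, 8), d=0 → +e1, X_10=(-3, -1, 8)
t=10: X=(-3, -1, 8), d=4 → +e3, X_11=(-3, -1, 9)
t=11: X=(-3, -1, 9), d=0 → +e1, X_12=(-2, -1, 9)
t=12: X=(-2, -1, 9), d=2 → +e2, X_13=(-2, 0, 9)
t=13: X=(-2, 0, 9), d=1 → -e1, X_14=(-3, 0, 9)
t=14: X=(-3, 0, 9), d=0 → +e1, X_15=(-2, 0, 9)
t=15: X=(-2, 0, 9), d=4 → +e3, X_16=(-2, 0, 10)
t=16: X=(-2, 0, 10), d=2 → +e2, X_17=(-2, 1, 10)
t=17: X=(-2, 1, 10), d=0 → +e1, X_18=(-1, 1, 10)
t=18: X=(-1, 1, 10), d=5 → -e3, X_19=(-1, 1, 9)
t=19: X=(-1, 1, 9), d=2 → +e2, X_20=(-1, 2, 9)

7


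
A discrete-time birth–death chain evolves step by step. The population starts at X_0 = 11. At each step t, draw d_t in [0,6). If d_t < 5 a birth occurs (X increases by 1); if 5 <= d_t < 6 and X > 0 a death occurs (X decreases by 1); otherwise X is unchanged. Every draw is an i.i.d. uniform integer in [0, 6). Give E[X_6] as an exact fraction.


X can drop by at most 1 per step and X_0 = 11 > T = 6, so X_t >= 11 − t >= 5 > 0 for every t <= 6: the floor at 0 (the 'and X > 0' condition) never binds. Hence X_6 = X_0 + Σ_{t<6} Y_t with i.i.d. increments Y_t = y(d_t) ∈ {+1, −1, 0}.
Outcome values over d=0..5: [1, 1, 1, 1, 1, -1]
Σy = 4, Σy² = 6, M = 6
μ = 4/6 = 2/3,  σ² = 6/6 − (2/3)² = 5/9
E[X_6] = 11 + 6·(2/3) = 15

15


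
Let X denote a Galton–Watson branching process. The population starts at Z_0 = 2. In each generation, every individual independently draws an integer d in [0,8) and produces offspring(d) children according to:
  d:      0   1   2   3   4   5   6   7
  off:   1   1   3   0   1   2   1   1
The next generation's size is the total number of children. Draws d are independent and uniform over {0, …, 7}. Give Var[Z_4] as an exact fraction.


507375/32768

Outcome values over d=0..7: [1, 1, 3, 0, 1, 2, 1, 1]
Σy = 10, Σy² = 18, M = 8
μ = 10/8 = 5/4,  σ² = 18/8 − (5/4)² = 11/16
V_0 = 0, E_0 = 2
V_1 = 11/16·E_0 + (5/4)²·V_0 = 11/8;  E_1 = 5/2
V_2 = 11/16·E_1 + (5/4)²·V_1 = 495/128;  E_2 = 25/8
V_3 = 11/16·E_2 + (5/4)²·V_2 = 16775/2048;  E_3 = 125/32
V_4 = 11/16·E_3 + (5/4)²·V_3 = 507375/32768;  E_4 = 625/128


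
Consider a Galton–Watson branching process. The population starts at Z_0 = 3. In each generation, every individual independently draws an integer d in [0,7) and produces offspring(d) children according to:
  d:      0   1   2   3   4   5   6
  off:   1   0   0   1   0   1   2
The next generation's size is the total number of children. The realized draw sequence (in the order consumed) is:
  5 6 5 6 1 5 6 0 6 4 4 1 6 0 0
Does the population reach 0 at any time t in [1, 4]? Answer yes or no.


no

gen 0: Z_0=3, draws=[5, 6, 5], offspring=[1, 2, 1], Z_1=4
gen 1: Z_1=4, draws=[6, 1, 5, 6], offspring=[2, 0, 1, 2], Z_2=5
gen 2: Z_2=5, draws=[0, 6, 4, 4, 1], offspring=[1, 2, 0, 0, 0], Z_3=3
gen 3: Z_3=3, draws=[6, 0, 0], offspring=[2, 1, 1], Z_4=4


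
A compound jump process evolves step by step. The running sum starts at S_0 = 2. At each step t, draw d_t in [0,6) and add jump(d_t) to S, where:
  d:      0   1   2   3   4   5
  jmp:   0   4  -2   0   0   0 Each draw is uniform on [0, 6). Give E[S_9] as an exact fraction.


Outcome values over d=0..5: [0, 4, -2, 0, 0, 0]
Σy = 2, Σy² = 20, M = 6
μ = 2/6 = 1/3,  σ² = 20/6 − (1/3)² = 29/9
E[S_9] = 2 + 9·(1/3) = 5

5


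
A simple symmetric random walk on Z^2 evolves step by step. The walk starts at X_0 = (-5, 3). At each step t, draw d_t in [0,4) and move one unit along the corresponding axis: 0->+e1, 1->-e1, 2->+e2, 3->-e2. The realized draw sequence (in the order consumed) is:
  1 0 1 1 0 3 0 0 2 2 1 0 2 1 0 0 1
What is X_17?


t=0: X=(-5, 3), d=1 → -e1, X_1=(-6, 3)
t=1: X=(-6, 3), d=0 → +e1, X_2=(-5, 3)
t=2: X=(-5, 3), d=1 → -e1, X_3=(-6, 3)
t=3: X=(-6, 3), d=1 → -e1, X_4=(-7, 3)
t=4: X=(-7, 3), d=0 → +e1, X_5=(-6, 3)
t=5: X=(-6, 3), d=3 → -e2, X_6=(-6, 2)
t=6: X=(-6, 2), d=0 → +e1, X_7=(-5, 2)
t=7: X=(-5, 2), d=0 → +e1, X_8=(-4, 2)
t=8: X=(-4, 2), d=2 → +e2, X_9=(-4, 3)
t=9: X=(-4, 3), d=2 → +e2, X_10=(-4, 4)
t=10: X=(-4, 4), d=1 → -e1, X_11=(-5, 4)
t=11: X=(-5, 4), d=0 → +e1, X_12=(-4, 4)
t=12: X=(-4, 4), d=2 → +e2, X_13=(-4, 5)
t=13: X=(-4, 5), d=1 → -e1, X_14=(-5, 5)
t=14: X=(-5, 5), d=0 → +e1, X_15=(-4, 5)
t=15: X=(-4, 5), d=0 → +e1, X_16=(-3, 5)
t=16: X=(-3, 5), d=1 → -e1, X_17=(-4, 5)

(-4, 5)


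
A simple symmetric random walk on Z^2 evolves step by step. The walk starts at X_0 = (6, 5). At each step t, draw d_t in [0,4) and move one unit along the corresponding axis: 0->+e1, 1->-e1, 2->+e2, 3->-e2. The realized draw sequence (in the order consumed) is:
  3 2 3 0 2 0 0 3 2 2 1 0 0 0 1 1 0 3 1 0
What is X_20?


(10, 5)

t=0: X=(6, 5), d=3 → -e2, X_1=(6, 4)
t=1: X=(6, 4), d=2 → +e2, X_2=(6, 5)
t=2: X=(6, 5), d=3 → -e2, X_3=(6, 4)
t=3: X=(6, 4), d=0 → +e1, X_4=(7, 4)
t=4: X=(7, 4), d=2 → +e2, X_5=(7, 5)
t=5: X=(7, 5), d=0 → +e1, X_6=(8, 5)
t=6: X=(8, 5), d=0 → +e1, X_7=(9, 5)
t=7: X=(9, 5), d=3 → -e2, X_8=(9, 4)
t=8: X=(9, 4), d=2 → +e2, X_9=(9, 5)
t=9: X=(9, 5), d=2 → +e2, X_10=(9, 6)
t=10: X=(9, 6), d=1 → -e1, X_11=(8, 6)
t=11: X=(8, 6), d=0 → +e1, X_12=(9, 6)
t=12: X=(9, 6), d=0 → +e1, X_13=(10, 6)
t=13: X=(10, 6), d=0 → +e1, X_14=(11, 6)
t=14: X=(11, 6), d=1 → -e1, X_15=(10, 6)
t=15: X=(10, 6), d=1 → -e1, X_16=(9, 6)
t=16: X=(9, 6), d=0 → +e1, X_17=(10, 6)
t=17: X=(10, 6), d=3 → -e2, X_18=(10, 5)
t=18: X=(10, 5), d=1 → -e1, X_19=(9, 5)
t=19: X=(9, 5), d=0 → +e1, X_20=(10, 5)


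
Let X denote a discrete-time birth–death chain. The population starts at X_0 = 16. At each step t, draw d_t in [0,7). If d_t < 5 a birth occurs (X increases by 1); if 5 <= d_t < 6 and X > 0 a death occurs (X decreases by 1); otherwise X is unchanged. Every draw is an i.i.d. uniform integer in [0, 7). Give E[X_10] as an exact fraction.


X can drop by at most 1 per step and X_0 = 16 > T = 10, so X_t >= 16 − t >= 6 > 0 for every t <= 10: the floor at 0 (the 'and X > 0' condition) never binds. Hence X_10 = X_0 + Σ_{t<10} Y_t with i.i.d. increments Y_t = y(d_t) ∈ {+1, −1, 0}.
Outcome values over d=0..6: [1, 1, 1, 1, 1, -1, 0]
Σy = 4, Σy² = 6, M = 7
μ = 4/7 = 4/7,  σ² = 6/7 − (4/7)² = 26/49
E[X_10] = 16 + 10·(4/7) = 152/7

152/7


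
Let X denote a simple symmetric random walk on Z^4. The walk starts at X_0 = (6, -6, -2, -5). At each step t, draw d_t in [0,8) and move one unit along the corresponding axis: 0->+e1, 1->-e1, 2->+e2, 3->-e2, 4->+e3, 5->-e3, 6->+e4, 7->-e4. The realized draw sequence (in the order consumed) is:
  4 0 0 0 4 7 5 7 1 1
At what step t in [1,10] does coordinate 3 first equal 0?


t=0: X=(6, -6, -2, -5), d=4 → +e3, X_1=(6, -6, -1, -5)
t=1: X=(6, -6, -1, -5), d=0 → +e1, X_2=(7, -6, -1, -5)
t=2: X=(7, -6, -1, -5), d=0 → +e1, X_3=(8, -6, -1, -5)
t=3: X=(8, -6, -1, -5), d=0 → +e1, X_4=(9, -6, -1, -5)
t=4: X=(9, -6, -1, -5), d=4 → +e3, X_5=(9, -6, 0, -5)
t=5: X=(9, -6, 0, -5), d=7 → -e4, X_6=(9, -6, 0, -6)
t=6: X=(9, -6, 0, -6), d=5 → -e3, X_7=(9, -6, -1, -6)
t=7: X=(9, -6, -1, -6), d=7 → -e4, X_8=(9, -6, -1, -7)
t=8: X=(9, -6, -1, -7), d=1 → -e1, X_9=(8, -6, -1, -7)
t=9: X=(8, -6, -1, -7), d=1 → -e1, X_10=(7, -6, -1, -7)

5


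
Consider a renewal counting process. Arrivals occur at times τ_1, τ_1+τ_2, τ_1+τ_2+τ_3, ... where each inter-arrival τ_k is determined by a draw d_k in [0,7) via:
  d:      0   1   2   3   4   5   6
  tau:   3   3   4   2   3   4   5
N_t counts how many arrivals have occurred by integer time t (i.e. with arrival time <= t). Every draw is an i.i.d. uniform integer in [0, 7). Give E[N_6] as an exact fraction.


484/343

Inter-arrival values over d=0..6: [3, 3, 4, 2, 3, 4, 5]
Each d has probability 1/7, so the pmf of τ is: f(2) = 1/7, f(3) = 3/7, f(4) = 2/7, f(5) = 1/7
Renewal equation for m(n) = E[N_n]: condition on τ_1 = k (if k <= n, one arrival plus a fresh copy on the remaining n−k steps): m(n) = F(n) + Σ_{k<=n} f(k)·m(n−k), where F(n) = P(τ <= n) and m(0) = 0
m(1) = F(1) = 0
m(2) = F(2) = 1/7
m(3) = F(3) = 4/7
m(4) = F(4) + f(2)·m(2) = 6/7 + 1/7·1/7 = 43/49
m(5) = F(5) + f(2)·m(3) + f(3)·m(2) = 1 + 1/7·4/7 + 3/7·1/7 = 8/7
m(6) = F(6) + f(2)·m(4) + f(3)·m(3) + f(4)·m(2) = 1 + 1/7·43/49 + 3/7·4/7 + 2/7·1/7 = 484/343
E[N_6] = m(6) = 484/343


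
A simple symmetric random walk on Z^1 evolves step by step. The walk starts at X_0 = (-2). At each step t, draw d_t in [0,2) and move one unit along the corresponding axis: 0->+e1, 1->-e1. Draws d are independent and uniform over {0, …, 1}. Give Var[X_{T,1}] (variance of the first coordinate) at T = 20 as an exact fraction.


Outcome values over d=0..1: [1, -1]
Σy = 0, Σy² = 2, M = 2
μ = 0/2 = 0,  σ² = 2/2 − (0)² = 1
Independent increments: Var[X_20] = 20·σ² = 20·(1) = 20

20


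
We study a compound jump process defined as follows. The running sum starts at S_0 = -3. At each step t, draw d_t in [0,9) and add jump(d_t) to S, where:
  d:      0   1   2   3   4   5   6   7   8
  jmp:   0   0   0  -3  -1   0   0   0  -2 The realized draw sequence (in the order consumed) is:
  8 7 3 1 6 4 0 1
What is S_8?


t=0: S=-3, d=8, jump=-2, S_1=-5
t=1: S=-5, d=7, jump=0, S_2=-5
t=2: S=-5, d=3, jump=-3, S_3=-8
t=3: S=-8, d=1, jump=0, S_4=-8
t=4: S=-8, d=6, jump=0, S_5=-8
t=5: S=-8, d=4, jump=-1, S_6=-9
t=6: S=-9, d=0, jump=0, S_7=-9
t=7: S=-9, d=1, jump=0, S_8=-9

-9


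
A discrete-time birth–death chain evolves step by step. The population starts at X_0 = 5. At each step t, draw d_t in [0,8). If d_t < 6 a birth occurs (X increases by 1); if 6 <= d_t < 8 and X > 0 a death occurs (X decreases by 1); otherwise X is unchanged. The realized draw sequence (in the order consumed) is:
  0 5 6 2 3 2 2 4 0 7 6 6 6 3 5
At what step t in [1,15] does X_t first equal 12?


t=0: X=5, d=0 → birth, X_1=6
t=1: X=6, d=5 → birth, X_2=7
t=2: X=7, d=6 → death, X_3=6
t=3: X=6, d=2 → birth, X_4=7
t=4: X=7, d=3 → birth, X_5=8
t=5: X=8, d=2 → birth, X_6=9
t=6: X=9, d=2 → birth, X_7=10
t=7: X=10, d=4 → birth, X_8=11
t=8: X=11, d=0 → birth, X_9=12
t=9: X=12, d=7 → death, X_10=11
t=10: X=11, d=6 → death, X_11=10
t=11: X=10, d=6 → death, X_12=9
t=12: X=9, d=6 → death, X_13=8
t=13: X=8, d=3 → birth, X_14=9
t=14: X=9, d=5 → birth, X_15=10

9


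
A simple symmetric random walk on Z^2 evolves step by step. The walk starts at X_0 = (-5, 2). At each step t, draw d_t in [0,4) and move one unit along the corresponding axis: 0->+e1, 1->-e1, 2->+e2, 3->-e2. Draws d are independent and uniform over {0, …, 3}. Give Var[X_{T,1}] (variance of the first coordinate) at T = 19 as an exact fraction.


19/2

Outcome values over d=0..3: [1, -1, 0, 0]
Σy = 0, Σy² = 2, M = 4
μ = 0/4 = 0,  σ² = 2/4 − (0)² = 1/2
Independent increments: Var[X_19] = 19·σ² = 19·(1/2) = 19/2


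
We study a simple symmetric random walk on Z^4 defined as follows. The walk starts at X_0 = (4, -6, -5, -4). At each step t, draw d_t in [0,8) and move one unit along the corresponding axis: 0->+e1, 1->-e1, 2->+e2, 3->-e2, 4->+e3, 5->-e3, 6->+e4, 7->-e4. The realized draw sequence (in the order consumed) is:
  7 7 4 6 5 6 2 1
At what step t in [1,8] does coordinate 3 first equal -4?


3

t=0: X=(4, -6, -5, -4), d=7 → -e4, X_1=(4, -6, -5, -5)
t=1: X=(4, -6, -5, -5), d=7 → -e4, X_2=(4, -6, -5, -6)
t=2: X=(4, -6, -5, -6), d=4 → +e3, X_3=(4, -6, -4, -6)
t=3: X=(4, -6, -4, -6), d=6 → +e4, X_4=(4, -6, -4, -5)
t=4: X=(4, -6, -4, -5), d=5 → -e3, X_5=(4, -6, -5, -5)
t=5: X=(4, -6, -5, -5), d=6 → +e4, X_6=(4, -6, -5, -4)
t=6: X=(4, -6, -5, -4), d=2 → +e2, X_7=(4, -5, -5, -4)
t=7: X=(4, -5, -5, -4), d=1 → -e1, X_8=(3, -5, -5, -4)


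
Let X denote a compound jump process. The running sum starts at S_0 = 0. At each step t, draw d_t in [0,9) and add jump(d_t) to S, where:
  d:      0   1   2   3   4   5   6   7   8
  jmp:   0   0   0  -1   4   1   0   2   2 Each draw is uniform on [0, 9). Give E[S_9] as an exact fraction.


Outcome values over d=0..8: [0, 0, 0, -1, 4, 1, 0, 2, 2]
Σy = 8, Σy² = 26, M = 9
μ = 8/9 = 8/9,  σ² = 26/9 − (8/9)² = 170/81
E[S_9] = 0 + 9·(8/9) = 8

8


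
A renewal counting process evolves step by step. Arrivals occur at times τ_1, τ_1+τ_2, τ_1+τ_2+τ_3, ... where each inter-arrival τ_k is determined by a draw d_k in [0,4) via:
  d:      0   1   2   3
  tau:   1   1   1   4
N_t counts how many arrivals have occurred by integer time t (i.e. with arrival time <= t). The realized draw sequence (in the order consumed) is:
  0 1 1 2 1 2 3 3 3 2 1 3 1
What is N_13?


draw d_1=0: τ_1=1, arrival time A_1=1
draw d_2=1: τ_2=1, arrival time A_2=2
draw d_3=1: τ_3=1, arrival time A_3=3
draw d_4=2: τ_4=1, arrival time A_4=4
draw d_5=1: τ_5=1, arrival time A_5=5
draw d_6=2: τ_6=1, arrival time A_6=6
draw d_7=3: τ_7=4, arrival time A_7=10
draw d_8=3: τ_8=4, arrival time A_8=14
draw d_9=3: τ_9=4, arrival time A_9=18
draw d_10=2: τ_10=1, arrival time A_10=19
draw d_11=1: τ_11=1, arrival time A_11=20
draw d_12=3: τ_12=4, arrival time A_12=24
draw d_13=1: τ_13=1, arrival time A_13=25
N_t over t=0..13: 0:0 1:1 2:2 3:3 4:4 5:5 6:6 7:6 8:6 9:6 10:7 11:7 12:7 13:7

7


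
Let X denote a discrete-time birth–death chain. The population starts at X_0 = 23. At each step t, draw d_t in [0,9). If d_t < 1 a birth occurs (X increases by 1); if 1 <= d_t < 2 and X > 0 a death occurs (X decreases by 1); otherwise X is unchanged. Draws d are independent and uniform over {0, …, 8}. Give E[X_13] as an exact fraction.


23

X can drop by at most 1 per step and X_0 = 23 > T = 13, so X_t >= 23 − t >= 10 > 0 for every t <= 13: the floor at 0 (the 'and X > 0' condition) never binds. Hence X_13 = X_0 + Σ_{t<13} Y_t with i.i.d. increments Y_t = y(d_t) ∈ {+1, −1, 0}.
Outcome values over d=0..8: [1, -1, 0, 0, 0, 0, 0, 0, 0]
Σy = 0, Σy² = 2, M = 9
μ = 0/9 = 0,  σ² = 2/9 − (0)² = 2/9
E[X_13] = 23 + 13·(0) = 23


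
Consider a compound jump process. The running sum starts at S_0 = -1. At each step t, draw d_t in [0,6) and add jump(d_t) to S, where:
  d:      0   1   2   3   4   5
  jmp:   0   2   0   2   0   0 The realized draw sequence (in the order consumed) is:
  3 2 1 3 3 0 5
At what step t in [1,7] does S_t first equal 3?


t=0: S=-1, d=3, jump=2, S_1=1
t=1: S=1, d=2, jump=0, S_2=1
t=2: S=1, d=1, jump=2, S_3=3
t=3: S=3, d=3, jump=2, S_4=5
t=4: S=5, d=3, jump=2, S_5=7
t=5: S=7, d=0, jump=0, S_6=7
t=6: S=7, d=5, jump=0, S_7=7

3


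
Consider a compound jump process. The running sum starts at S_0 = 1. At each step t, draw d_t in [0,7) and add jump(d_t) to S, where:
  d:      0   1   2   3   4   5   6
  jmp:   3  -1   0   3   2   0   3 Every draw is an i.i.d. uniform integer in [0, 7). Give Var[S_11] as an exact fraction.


Outcome values over d=0..6: [3, -1, 0, 3, 2, 0, 3]
Σy = 10, Σy² = 32, M = 7
μ = 10/7 = 10/7,  σ² = 32/7 − (10/7)² = 124/49
Independent increments: Var[S_11] = 11·σ² = 11·(124/49) = 1364/49

1364/49


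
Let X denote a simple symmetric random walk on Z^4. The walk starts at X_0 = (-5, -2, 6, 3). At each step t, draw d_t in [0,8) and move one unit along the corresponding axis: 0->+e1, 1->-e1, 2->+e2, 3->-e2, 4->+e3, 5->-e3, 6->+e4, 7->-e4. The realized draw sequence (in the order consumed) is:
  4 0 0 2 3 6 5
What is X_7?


t=0: X=(-5, -2, 6, 3), d=4 → +e3, X_1=(-5, -2, 7, 3)
t=1: X=(-5, -2, 7, 3), d=0 → +e1, X_2=(-4, -2, 7, 3)
t=2: X=(-4, -2, 7, 3), d=0 → +e1, X_3=(-3, -2, 7, 3)
t=3: X=(-3, -2, 7, 3), d=2 → +e2, X_4=(-3, -1, 7, 3)
t=4: X=(-3, -1, 7, 3), d=3 → -e2, X_5=(-3, -2, 7, 3)
t=5: X=(-3, -2, 7, 3), d=6 → +e4, X_6=(-3, -2, 7, 4)
t=6: X=(-3, -2, 7, 4), d=5 → -e3, X_7=(-3, -2, 6, 4)

(-3, -2, 6, 4)


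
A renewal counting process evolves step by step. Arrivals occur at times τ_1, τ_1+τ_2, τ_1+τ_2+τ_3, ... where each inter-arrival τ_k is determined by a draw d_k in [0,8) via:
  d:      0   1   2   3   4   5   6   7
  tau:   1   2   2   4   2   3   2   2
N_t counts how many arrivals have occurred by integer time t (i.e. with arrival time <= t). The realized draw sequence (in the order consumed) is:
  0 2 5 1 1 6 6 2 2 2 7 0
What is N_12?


6

draw d_1=0: τ_1=1, arrival time A_1=1
draw d_2=2: τ_2=2, arrival time A_2=3
draw d_3=5: τ_3=3, arrival time A_3=6
draw d_4=1: τ_4=2, arrival time A_4=8
draw d_5=1: τ_5=2, arrival time A_5=10
draw d_6=6: τ_6=2, arrival time A_6=12
draw d_7=6: τ_7=2, arrival time A_7=14
draw d_8=2: τ_8=2, arrival time A_8=16
draw d_9=2: τ_9=2, arrival time A_9=18
draw d_10=2: τ_10=2, arrival time A_10=20
draw d_11=7: τ_11=2, arrival time A_11=22
draw d_12=0: τ_12=1, arrival time A_12=23
N_t over t=0..12: 0:0 1:1 2:1 3:2 4:2 5:2 6:3 7:3 8:4 9:4 10:5 11:5 12:6
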